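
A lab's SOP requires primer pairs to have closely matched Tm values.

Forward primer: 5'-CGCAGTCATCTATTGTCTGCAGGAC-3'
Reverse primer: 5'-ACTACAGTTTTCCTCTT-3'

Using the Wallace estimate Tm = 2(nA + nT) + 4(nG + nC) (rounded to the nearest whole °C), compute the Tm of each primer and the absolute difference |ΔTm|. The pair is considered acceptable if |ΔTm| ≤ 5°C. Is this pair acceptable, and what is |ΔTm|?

|ΔTm| = 30°C; the pair is not acceptable.

Forward: A=5 T=7 G=6 C=7 → Tm = 2·12 + 4·13 = 76°C.
Reverse: A=3 T=8 G=1 C=5 → Tm = 2·11 + 4·6 = 46°C.
|ΔTm| = |76 − 46| = 30°C, > 5°C.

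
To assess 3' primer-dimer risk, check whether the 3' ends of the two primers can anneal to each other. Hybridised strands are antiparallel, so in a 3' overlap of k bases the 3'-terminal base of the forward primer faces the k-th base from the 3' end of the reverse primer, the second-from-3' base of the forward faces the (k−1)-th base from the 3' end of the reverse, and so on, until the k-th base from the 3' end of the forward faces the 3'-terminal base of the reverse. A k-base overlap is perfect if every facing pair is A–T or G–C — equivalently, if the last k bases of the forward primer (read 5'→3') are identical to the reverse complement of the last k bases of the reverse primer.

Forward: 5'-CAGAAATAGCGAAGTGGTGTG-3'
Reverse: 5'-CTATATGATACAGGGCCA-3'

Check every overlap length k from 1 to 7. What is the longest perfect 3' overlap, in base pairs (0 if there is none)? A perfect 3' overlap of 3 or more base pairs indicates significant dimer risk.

Last 7 bases (5'→3') — forward …TGGTGTG, reverse …AGGGCCA.
Reverse complement of the reverse primer's last 7 bases: TGGCCCT; its first k bases are the reverse complement of the reverse primer's last k bases, so a perfect k-base overlap needs the forward primer's last k bases to equal them.
Comparing (forward last k vs required): k=1: G vs T ✗; k=2: TG vs TG ✓; k=3: GTG vs TGG ✗; k=4: TGTG vs TGGC ✗; k=5: GTGTG vs TGGCC ✗; k=6: GGTGTG vs TGGCCC ✗; k=7: TGGTGTG vs TGGCCCT ✗.
Only k = 2 is perfect, so the longest perfect 3' overlap is 2.

Longest perfect overlap: 2 complementary base pairs; below the dimer-risk threshold (threshold 3).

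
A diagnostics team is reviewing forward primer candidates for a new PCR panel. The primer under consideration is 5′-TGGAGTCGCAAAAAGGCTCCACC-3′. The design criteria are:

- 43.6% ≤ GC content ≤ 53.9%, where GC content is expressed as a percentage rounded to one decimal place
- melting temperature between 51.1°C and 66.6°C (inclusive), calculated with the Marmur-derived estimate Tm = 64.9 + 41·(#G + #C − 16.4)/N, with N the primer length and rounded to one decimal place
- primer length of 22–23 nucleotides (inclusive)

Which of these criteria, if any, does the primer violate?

Base counts: A=7, T=3, G=6, C=7 (length 23).
GC content: GC 13/23 = 56.5%, outside 43.6–53.9% ✗
Tm: Tm = 64.9 + 41·(13 − 16.4)/23 = 58.8°C ✓
length: length 23 ✓

Fails: GC content.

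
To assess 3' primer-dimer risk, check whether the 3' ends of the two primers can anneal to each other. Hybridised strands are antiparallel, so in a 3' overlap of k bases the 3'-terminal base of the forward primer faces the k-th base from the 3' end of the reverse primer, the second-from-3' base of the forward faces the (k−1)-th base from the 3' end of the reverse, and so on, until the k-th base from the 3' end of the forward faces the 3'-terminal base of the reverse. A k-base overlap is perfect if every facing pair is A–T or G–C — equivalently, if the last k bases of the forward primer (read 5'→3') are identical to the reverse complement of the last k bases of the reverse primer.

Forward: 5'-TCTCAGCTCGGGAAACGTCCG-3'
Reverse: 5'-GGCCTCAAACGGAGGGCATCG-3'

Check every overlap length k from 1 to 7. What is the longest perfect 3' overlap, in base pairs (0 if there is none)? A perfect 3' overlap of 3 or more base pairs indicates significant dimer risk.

Last 7 bases (5'→3') — forward …ACGTCCG, reverse …GGCATCG.
Reverse complement of the reverse primer's last 7 bases: CGATGCC; its first k bases are the reverse complement of the reverse primer's last k bases, so a perfect k-base overlap needs the forward primer's last k bases to equal them.
Comparing (forward last k vs required): k=1: G vs C ✗; k=2: CG vs CG ✓; k=3: CCG vs CGA ✗; k=4: TCCG vs CGAT ✗; k=5: GTCCG vs CGATG ✗; k=6: CGTCCG vs CGATGC ✗; k=7: ACGTCCG vs CGATGCC ✗.
Only k = 2 is perfect, so the longest perfect 3' overlap is 2.

Longest perfect overlap: 2 complementary base pairs; below the dimer-risk threshold (threshold 3).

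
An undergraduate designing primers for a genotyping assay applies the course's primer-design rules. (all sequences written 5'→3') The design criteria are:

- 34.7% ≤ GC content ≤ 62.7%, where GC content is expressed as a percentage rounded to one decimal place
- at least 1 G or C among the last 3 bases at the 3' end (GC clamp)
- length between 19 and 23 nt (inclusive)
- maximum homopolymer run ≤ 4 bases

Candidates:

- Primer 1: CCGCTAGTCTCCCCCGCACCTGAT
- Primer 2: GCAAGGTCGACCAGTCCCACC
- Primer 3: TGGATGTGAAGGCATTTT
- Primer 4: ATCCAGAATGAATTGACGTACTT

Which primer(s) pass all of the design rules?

Primer 1 (24 nt, A=3 T=5 G=4 C=12): GC 16/24 = 66.7%, outside 34.7–62.7% ✗; 3' end GAT has 1 G/C ✓; length 24, outside 19–23 ✗; longest run = 5, exceeds 4 ✗ — fails.
Primer 2 (21 nt, A=5 T=2 G=5 C=9): GC 14/21 = 66.7%, outside 34.7–62.7% ✗; 3' end ACC has 2 G/C ✓; length 21 ✓; longest run = 3 ✓ — fails.
Primer 3 (18 nt, A=4 T=7 G=6 C=1): GC 7/18 = 38.9% ✓; 3' end TTT has 0 G/C, need ≥1 ✗; length 18, outside 19–23 ✗; longest run = 4 ✓ — fails.
Primer 4 (23 nt, A=8 T=7 G=4 C=4): GC 8/23 = 34.8% ✓; 3' end CTT has 1 G/C ✓; length 23 ✓; longest run = 2 ✓ — passes.

Primer 4 only.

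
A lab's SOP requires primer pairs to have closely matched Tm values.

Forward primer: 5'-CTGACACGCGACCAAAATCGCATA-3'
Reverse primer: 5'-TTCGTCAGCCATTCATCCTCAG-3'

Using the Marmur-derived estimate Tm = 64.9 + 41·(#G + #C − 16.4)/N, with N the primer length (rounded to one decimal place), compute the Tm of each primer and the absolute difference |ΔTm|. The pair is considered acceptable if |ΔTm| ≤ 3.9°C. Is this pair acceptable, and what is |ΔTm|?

Forward: G+C = 12, N = 24 → Tm = 64.9 + 41·(12 − 16.4)/24 = 57.4°C.
Reverse: G+C = 11, N = 22 → Tm = 64.9 + 41·(11 − 16.4)/22 = 54.8°C.
|ΔTm| = |57.4 − 54.8| = 2.6°C, ≤ 3.9°C.

|ΔTm| = 2.6°C; the pair is acceptable.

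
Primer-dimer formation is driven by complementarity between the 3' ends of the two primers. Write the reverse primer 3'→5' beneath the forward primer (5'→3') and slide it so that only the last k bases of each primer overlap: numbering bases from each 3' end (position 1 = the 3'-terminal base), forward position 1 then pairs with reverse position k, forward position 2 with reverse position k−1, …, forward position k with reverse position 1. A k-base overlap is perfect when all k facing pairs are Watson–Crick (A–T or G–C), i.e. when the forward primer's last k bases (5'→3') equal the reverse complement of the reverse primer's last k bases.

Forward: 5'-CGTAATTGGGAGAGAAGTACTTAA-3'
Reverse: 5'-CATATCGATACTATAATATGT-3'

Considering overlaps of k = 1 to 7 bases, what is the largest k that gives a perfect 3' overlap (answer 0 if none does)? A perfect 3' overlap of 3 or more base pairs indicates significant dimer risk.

Last 7 bases (5'→3') — forward …TACTTAA, reverse …AATATGT.
Reverse complement of the reverse primer's last 7 bases: ACATATT; its first k bases are the reverse complement of the reverse primer's last k bases, so a perfect k-base overlap needs the forward primer's last k bases to equal them.
Comparing (forward last k vs required): k=1: A vs A ✓; k=2: AA vs AC ✗; k=3: TAA vs ACA ✗; k=4: TTAA vs ACAT ✗; k=5: CTTAA vs ACATA ✗; k=6: ACTTAA vs ACATAT ✗; k=7: TACTTAA vs ACATATT ✗.
Only k = 1 is perfect, so the longest perfect 3' overlap is 1.

Longest perfect overlap: 1 complementary base pair; below the dimer-risk threshold (threshold 3).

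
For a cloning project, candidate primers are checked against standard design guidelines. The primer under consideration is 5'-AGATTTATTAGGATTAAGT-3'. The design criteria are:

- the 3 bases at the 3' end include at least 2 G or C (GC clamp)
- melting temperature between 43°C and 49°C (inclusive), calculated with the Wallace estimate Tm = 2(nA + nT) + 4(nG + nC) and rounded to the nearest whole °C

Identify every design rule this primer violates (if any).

Base counts: A=7, T=8, G=4, C=0 (length 19).
GC clamp: 3' end AGT has 1 G/C, need ≥2 ✗
Tm: Tm = 2·15 + 4·4 = 46°C ✓

Fails: GC clamp.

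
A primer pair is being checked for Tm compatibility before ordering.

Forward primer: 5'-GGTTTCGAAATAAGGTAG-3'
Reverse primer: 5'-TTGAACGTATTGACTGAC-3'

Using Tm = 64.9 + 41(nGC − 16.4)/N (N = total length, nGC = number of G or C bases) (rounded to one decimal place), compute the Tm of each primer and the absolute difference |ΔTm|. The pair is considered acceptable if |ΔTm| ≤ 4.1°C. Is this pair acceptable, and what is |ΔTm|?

Forward: G+C = 7, N = 18 → Tm = 64.9 + 41·(7 − 16.4)/18 = 43.5°C.
Reverse: G+C = 7, N = 18 → Tm = 64.9 + 41·(7 − 16.4)/18 = 43.5°C.
|ΔTm| = |43.5 − 43.5| = 0.0°C, ≤ 4.1°C.

|ΔTm| = 0.0°C; the pair is acceptable.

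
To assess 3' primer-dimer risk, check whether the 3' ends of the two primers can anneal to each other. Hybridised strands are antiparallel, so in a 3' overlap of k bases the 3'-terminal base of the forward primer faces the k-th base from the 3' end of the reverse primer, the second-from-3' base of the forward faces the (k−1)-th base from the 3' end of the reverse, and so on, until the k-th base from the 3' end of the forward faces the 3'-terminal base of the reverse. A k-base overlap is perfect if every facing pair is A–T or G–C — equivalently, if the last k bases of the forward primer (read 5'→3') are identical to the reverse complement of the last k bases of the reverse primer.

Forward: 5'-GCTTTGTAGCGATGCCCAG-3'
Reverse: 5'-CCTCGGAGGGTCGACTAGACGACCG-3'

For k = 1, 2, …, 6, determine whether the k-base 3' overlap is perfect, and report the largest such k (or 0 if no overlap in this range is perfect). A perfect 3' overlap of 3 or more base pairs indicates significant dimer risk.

Longest perfect overlap: 0 complementary base pairs; below the dimer-risk threshold (threshold 3).

Last 6 bases (5'→3') — forward …GCCCAG, reverse …CGACCG.
Reverse complement of the reverse primer's last 6 bases: CGGTCG; its first k bases are the reverse complement of the reverse primer's last k bases, so a perfect k-base overlap needs the forward primer's last k bases to equal them.
Comparing (forward last k vs required): k=1: G vs C ✗; k=2: AG vs CG ✗; k=3: CAG vs CGG ✗; k=4: CCAG vs CGGT ✗; k=5: CCCAG vs CGGTC ✗; k=6: GCCCAG vs CGGTCG ✗.
No overlap length from 1 to 6 is perfect, so the longest perfect 3' overlap is 0.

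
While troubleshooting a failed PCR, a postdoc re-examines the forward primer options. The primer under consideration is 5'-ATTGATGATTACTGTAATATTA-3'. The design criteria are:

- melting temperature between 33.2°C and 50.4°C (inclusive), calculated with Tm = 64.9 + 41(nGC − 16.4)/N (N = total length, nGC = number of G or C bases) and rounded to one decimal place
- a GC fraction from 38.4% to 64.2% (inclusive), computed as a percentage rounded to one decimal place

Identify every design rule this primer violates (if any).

Fails: GC content.

Base counts: A=8, T=10, G=3, C=1 (length 22).
Tm: Tm = 64.9 + 41·(4 − 16.4)/22 = 41.8°C ✓
GC content: GC 4/22 = 18.2%, outside 38.4–64.2% ✗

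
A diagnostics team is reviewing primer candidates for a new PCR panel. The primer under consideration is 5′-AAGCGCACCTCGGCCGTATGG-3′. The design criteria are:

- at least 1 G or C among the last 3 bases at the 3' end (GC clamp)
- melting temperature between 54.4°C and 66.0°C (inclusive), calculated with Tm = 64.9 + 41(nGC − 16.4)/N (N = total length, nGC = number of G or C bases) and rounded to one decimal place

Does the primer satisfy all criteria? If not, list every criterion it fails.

Base counts: A=4, T=3, G=7, C=7 (length 21).
GC clamp: 3' end TGG has 2 G/C ✓
Tm: Tm = 64.9 + 41·(14 − 16.4)/21 = 60.2°C ✓

Meets all criteria.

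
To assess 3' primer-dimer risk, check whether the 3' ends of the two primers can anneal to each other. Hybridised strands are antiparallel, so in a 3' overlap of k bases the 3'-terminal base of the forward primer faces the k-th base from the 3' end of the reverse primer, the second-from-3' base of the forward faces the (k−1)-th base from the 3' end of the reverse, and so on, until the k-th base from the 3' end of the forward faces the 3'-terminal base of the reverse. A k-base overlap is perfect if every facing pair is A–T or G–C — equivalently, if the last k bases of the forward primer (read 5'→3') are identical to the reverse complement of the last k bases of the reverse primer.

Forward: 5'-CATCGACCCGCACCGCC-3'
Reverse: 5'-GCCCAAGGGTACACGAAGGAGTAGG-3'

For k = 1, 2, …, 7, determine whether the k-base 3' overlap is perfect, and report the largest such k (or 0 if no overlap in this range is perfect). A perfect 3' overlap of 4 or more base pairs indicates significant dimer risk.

Longest perfect overlap: 2 complementary base pairs; below the dimer-risk threshold (threshold 4).

Last 7 bases (5'→3') — forward …CACCGCC, reverse …GAGTAGG.
Reverse complement of the reverse primer's last 7 bases: CCTACTC; its first k bases are the reverse complement of the reverse primer's last k bases, so a perfect k-base overlap needs the forward primer's last k bases to equal them.
Comparing (forward last k vs required): k=1: C vs C ✓; k=2: CC vs CC ✓; k=3: GCC vs CCT ✗; k=4: CGCC vs CCTA ✗; k=5: CCGCC vs CCTAC ✗; k=6: ACCGCC vs CCTACT ✗; k=7: CACCGCC vs CCTACTC ✗.
Perfect overlaps at k = 1, 2; the largest is 2.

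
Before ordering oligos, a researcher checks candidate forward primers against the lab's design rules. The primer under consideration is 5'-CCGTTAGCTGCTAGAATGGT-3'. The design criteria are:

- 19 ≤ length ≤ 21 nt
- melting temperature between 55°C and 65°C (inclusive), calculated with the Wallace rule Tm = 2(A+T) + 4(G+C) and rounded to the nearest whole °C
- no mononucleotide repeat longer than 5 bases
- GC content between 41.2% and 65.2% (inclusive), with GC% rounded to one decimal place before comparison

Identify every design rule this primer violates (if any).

Base counts: A=4, T=6, G=6, C=4 (length 20).
length: length 20 ✓
Tm: Tm = 2·10 + 4·10 = 60°C ✓
homopolymer run: longest run = 2 ✓
GC content: GC 10/20 = 50.0% ✓

Meets all criteria.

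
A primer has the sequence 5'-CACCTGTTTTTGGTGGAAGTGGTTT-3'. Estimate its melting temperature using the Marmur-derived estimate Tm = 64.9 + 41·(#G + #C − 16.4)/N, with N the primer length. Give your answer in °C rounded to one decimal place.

Base counts: A=3, T=11, G=8, C=3; G+C = 11, N = 25.
Tm = 64.9 + 41·(11 − 16.4)/25 = 64.9 + -221.40/25 = 56.0°C.

56.0°C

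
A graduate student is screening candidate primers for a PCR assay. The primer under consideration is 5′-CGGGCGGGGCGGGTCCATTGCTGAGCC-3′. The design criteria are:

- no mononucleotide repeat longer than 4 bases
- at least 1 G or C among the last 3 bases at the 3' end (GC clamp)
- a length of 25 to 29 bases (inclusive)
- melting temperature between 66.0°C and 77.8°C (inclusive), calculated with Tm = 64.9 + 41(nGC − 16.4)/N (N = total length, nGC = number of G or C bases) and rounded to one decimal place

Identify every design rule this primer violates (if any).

Meets all criteria.

Base counts: A=2, T=4, G=13, C=8 (length 27).
homopolymer run: longest run = 4 ✓
GC clamp: 3' end GCC has 3 G/C ✓
length: length 27 ✓
Tm: Tm = 64.9 + 41·(21 − 16.4)/27 = 71.9°C ✓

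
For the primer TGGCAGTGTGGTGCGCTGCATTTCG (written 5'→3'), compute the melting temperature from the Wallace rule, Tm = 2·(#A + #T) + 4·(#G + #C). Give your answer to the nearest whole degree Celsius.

Base counts: A=2, T=8, G=10, C=5 (length 25).
Tm = 2·(2+8) + 4·(10+5) = 2·10 + 4·15 = 20 + 60 = 80°C.

80°C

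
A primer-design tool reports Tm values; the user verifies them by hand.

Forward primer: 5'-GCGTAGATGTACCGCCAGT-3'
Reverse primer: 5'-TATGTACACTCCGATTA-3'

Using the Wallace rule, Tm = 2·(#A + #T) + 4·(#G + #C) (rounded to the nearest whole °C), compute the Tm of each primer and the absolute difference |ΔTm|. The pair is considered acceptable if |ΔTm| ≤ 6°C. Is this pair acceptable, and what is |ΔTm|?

|ΔTm| = 14°C; the pair is not acceptable.

Forward: A=4 T=4 G=6 C=5 → Tm = 2·8 + 4·11 = 60°C.
Reverse: A=5 T=6 G=2 C=4 → Tm = 2·11 + 4·6 = 46°C.
|ΔTm| = |60 − 46| = 14°C, > 6°C.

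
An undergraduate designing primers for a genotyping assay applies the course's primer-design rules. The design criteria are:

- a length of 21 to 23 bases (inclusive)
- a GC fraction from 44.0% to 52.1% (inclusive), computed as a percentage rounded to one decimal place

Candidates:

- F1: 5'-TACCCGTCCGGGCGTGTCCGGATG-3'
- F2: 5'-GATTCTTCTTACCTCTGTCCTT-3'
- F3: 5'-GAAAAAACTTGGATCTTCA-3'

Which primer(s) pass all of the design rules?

None of the candidates satisfy all criteria.

F1 (24 nt, A=2 T=5 G=9 C=8): length 24, outside 21–23 ✗; GC 17/24 = 70.8%, outside 44.0–52.1% ✗ — fails.
F2 (22 nt, A=2 T=11 G=2 C=7): length 22 ✓; GC 9/22 = 40.9%, outside 44.0–52.1% ✗ — fails.
F3 (19 nt, A=8 T=5 G=3 C=3): length 19, outside 21–23 ✗; GC 6/19 = 31.6%, outside 44.0–52.1% ✗ — fails.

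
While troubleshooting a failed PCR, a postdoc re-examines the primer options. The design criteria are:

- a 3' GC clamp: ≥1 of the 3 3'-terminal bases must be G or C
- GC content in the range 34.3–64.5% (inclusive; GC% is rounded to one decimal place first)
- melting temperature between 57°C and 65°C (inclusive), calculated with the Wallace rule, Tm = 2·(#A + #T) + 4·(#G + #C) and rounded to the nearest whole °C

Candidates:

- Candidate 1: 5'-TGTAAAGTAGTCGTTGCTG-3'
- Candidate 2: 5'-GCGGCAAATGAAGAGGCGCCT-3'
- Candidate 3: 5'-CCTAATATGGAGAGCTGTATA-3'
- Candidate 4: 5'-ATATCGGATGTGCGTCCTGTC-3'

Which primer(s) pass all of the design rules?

Candidate 1 (19 nt, A=4 T=7 G=6 C=2): 3' end CTG has 2 G/C ✓; GC 8/19 = 42.1% ✓; Tm = 2·11 + 4·8 = 54°C, outside 57–65°C ✗ — fails.
Candidate 2 (21 nt, A=6 T=2 G=8 C=5): 3' end CCT has 2 G/C ✓; GC 13/21 = 61.9% ✓; Tm = 2·8 + 4·13 = 68°C, outside 57–65°C ✗ — fails.
Candidate 3 (21 nt, A=7 T=6 G=5 C=3): 3' end ATA has 0 G/C, need ≥1 ✗; GC 8/21 = 38.1% ✓; Tm = 2·13 + 4·8 = 58°C ✓ — fails.
Candidate 4 (21 nt, A=3 T=7 G=6 C=5): 3' end GTC has 2 G/C ✓; GC 11/21 = 52.4% ✓; Tm = 2·10 + 4·11 = 64°C ✓ — passes.

Candidate 4 only.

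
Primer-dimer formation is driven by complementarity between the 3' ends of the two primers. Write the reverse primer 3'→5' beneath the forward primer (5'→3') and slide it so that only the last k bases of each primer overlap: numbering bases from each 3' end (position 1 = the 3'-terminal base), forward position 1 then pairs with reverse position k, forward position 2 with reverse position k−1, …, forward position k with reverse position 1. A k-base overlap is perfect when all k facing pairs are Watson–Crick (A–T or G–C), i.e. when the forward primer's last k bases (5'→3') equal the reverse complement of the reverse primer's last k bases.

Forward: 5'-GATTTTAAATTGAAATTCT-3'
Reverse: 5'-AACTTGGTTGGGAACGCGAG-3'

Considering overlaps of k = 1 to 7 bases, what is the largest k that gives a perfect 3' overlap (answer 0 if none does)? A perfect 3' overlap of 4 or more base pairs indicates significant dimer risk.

Longest perfect overlap: 2 complementary base pairs; below the dimer-risk threshold (threshold 4).

Last 7 bases (5'→3') — forward …AAATTCT, reverse …ACGCGAG.
Reverse complement of the reverse primer's last 7 bases: CTCGCGT; its first k bases are the reverse complement of the reverse primer's last k bases, so a perfect k-base overlap needs the forward primer's last k bases to equal them.
Comparing (forward last k vs required): k=1: T vs C ✗; k=2: CT vs CT ✓; k=3: TCT vs CTC ✗; k=4: TTCT vs CTCG ✗; k=5: ATTCT vs CTCGC ✗; k=6: AATTCT vs CTCGCG ✗; k=7: AAATTCT vs CTCGCGT ✗.
Only k = 2 is perfect, so the longest perfect 3' overlap is 2.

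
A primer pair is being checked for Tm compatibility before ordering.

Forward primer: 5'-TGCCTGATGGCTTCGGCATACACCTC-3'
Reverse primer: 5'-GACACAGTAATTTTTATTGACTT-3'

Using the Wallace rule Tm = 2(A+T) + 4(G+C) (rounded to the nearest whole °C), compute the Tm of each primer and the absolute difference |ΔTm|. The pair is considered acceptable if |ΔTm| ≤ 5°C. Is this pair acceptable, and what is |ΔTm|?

Forward: A=4 T=7 G=6 C=9 → Tm = 2·11 + 4·15 = 82°C.
Reverse: A=7 T=10 G=3 C=3 → Tm = 2·17 + 4·6 = 58°C.
|ΔTm| = |82 − 58| = 24°C, > 5°C.

|ΔTm| = 24°C; the pair is not acceptable.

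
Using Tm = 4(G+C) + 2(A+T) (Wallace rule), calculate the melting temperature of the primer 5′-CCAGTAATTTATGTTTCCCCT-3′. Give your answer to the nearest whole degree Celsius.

58°C

Base counts: A=4, T=9, G=2, C=6 (length 21).
Tm = 2·(4+9) + 4·(2+6) = 2·13 + 4·8 = 26 + 32 = 58°C.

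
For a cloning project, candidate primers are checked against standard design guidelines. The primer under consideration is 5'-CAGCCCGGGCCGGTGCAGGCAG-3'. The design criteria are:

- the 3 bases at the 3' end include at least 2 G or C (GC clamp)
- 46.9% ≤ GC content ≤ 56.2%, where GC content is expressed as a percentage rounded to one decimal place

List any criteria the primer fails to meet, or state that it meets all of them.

Base counts: A=3, T=1, G=10, C=8 (length 22).
GC clamp: 3' end CAG has 2 G/C ✓
GC content: GC 18/22 = 81.8%, outside 46.9–56.2% ✗

Fails: GC content.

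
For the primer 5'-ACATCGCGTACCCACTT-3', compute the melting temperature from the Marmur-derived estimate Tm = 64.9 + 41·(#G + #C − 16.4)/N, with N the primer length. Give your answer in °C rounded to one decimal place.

47.1°C

Base counts: A=4, T=4, G=2, C=7; G+C = 9, N = 17.
Tm = 64.9 + 41·(9 − 16.4)/17 = 64.9 + -303.40/17 = 47.1°C.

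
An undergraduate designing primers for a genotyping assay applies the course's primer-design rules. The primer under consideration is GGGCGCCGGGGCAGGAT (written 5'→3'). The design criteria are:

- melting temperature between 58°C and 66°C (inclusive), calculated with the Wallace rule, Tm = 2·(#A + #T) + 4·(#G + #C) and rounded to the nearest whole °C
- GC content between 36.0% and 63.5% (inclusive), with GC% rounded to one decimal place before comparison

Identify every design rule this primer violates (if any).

Fails: GC content.

Base counts: A=2, T=1, G=10, C=4 (length 17).
Tm: Tm = 2·3 + 4·14 = 62°C ✓
GC content: GC 14/17 = 82.4%, outside 36.0–63.5% ✗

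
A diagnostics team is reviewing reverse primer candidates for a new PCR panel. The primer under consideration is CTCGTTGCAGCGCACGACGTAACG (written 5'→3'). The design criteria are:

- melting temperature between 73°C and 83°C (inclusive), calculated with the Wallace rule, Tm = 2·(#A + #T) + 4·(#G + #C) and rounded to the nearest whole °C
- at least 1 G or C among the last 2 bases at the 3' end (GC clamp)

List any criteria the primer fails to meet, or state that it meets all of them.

Base counts: A=5, T=4, G=7, C=8 (length 24).
Tm: Tm = 2·9 + 4·15 = 78°C ✓
GC clamp: 3' end CG has 2 G/C ✓

Meets all criteria.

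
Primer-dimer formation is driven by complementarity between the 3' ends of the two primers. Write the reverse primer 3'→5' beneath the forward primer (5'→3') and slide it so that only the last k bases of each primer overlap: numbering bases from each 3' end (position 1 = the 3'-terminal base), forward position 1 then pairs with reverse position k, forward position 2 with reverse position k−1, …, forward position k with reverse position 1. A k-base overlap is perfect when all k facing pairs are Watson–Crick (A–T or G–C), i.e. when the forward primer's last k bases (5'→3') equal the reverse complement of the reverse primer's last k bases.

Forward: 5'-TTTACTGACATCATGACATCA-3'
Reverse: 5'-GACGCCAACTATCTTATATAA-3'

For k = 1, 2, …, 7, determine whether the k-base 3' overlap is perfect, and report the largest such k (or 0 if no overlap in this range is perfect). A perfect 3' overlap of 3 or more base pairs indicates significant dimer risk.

Longest perfect overlap: 0 complementary base pairs; below the dimer-risk threshold (threshold 3).

Last 7 bases (5'→3') — forward …GACATCA, reverse …TATATAA.
Reverse complement of the reverse primer's last 7 bases: TTATATA; its first k bases are the reverse complement of the reverse primer's last k bases, so a perfect k-base overlap needs the forward primer's last k bases to equal them.
Comparing (forward last k vs required): k=1: A vs T ✗; k=2: CA vs TT ✗; k=3: TCA vs TTA ✗; k=4: ATCA vs TTAT ✗; k=5: CATCA vs TTATA ✗; k=6: ACATCA vs TTATAT ✗; k=7: GACATCA vs TTATATA ✗.
No overlap length from 1 to 7 is perfect, so the longest perfect 3' overlap is 0.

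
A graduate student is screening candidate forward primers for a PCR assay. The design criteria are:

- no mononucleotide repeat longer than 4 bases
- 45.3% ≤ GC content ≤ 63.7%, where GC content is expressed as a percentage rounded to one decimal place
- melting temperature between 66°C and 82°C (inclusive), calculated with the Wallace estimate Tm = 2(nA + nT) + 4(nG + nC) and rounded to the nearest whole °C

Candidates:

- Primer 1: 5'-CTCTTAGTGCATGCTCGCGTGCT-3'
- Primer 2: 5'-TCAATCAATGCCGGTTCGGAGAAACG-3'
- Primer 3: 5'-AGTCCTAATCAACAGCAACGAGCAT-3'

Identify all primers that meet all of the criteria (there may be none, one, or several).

Primer 1 (23 nt, A=2 T=8 G=6 C=7): longest run = 2 ✓; GC 13/23 = 56.5% ✓; Tm = 2·10 + 4·13 = 72°C ✓ — passes.
Primer 2 (26 nt, A=8 T=5 G=7 C=6): longest run = 3 ✓; GC 13/26 = 50.0% ✓; Tm = 2·13 + 4·13 = 78°C ✓ — passes.
Primer 3 (25 nt, A=10 T=4 G=4 C=7): longest run = 2 ✓; GC 11/25 = 44.0%, outside 45.3–63.7% ✗; Tm = 2·14 + 4·11 = 72°C ✓ — fails.

Primer 1 and Primer 2.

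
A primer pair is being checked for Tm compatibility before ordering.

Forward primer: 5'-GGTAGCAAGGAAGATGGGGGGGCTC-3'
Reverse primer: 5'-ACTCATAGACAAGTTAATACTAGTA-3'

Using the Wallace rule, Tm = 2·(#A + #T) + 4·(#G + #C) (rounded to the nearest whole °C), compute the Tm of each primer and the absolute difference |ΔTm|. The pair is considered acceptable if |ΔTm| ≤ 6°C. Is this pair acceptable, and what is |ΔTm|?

Forward: A=6 T=3 G=13 C=3 → Tm = 2·9 + 4·16 = 82°C.
Reverse: A=11 T=7 G=3 C=4 → Tm = 2·18 + 4·7 = 64°C.
|ΔTm| = |82 − 64| = 18°C, > 6°C.

|ΔTm| = 18°C; the pair is not acceptable.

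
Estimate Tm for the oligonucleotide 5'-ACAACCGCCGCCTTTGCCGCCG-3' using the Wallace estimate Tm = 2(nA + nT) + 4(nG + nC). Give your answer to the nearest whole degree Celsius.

Base counts: A=3, T=3, G=5, C=11 (length 22).
Tm = 2·(3+3) + 4·(5+11) = 2·6 + 4·16 = 12 + 64 = 76°C.

76°C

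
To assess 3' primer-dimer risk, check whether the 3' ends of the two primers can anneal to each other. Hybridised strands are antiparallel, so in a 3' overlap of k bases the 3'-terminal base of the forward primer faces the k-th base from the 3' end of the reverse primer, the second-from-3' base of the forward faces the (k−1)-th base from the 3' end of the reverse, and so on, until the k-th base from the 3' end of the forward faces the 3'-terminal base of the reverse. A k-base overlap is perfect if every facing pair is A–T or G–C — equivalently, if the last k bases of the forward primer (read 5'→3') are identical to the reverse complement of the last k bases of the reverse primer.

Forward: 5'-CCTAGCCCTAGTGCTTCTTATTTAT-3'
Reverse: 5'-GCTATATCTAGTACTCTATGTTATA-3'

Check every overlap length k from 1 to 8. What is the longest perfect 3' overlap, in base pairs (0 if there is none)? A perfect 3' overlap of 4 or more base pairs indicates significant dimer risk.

Longest perfect overlap: 3 complementary base pairs; below the dimer-risk threshold (threshold 4).

Last 8 bases (5'→3') — forward …TTATTTAT, reverse …ATGTTATA.
Reverse complement of the reverse primer's last 8 bases: TATAACAT; its first k bases are the reverse complement of the reverse primer's last k bases, so a perfect k-base overlap needs the forward primer's last k bases to equal them.
Comparing (forward last k vs required): k=1: T vs T ✓; k=2: AT vs TA ✗; k=3: TAT vs TAT ✓; k=4: TTAT vs TATA ✗; k=5: TTTAT vs TATAA ✗; k=6: ATTTAT vs TATAAC ✗; k=7: TATTTAT vs TATAACA ✗; k=8: TTATTTAT vs TATAACAT ✗.
Perfect overlaps at k = 1, 3; the largest is 3.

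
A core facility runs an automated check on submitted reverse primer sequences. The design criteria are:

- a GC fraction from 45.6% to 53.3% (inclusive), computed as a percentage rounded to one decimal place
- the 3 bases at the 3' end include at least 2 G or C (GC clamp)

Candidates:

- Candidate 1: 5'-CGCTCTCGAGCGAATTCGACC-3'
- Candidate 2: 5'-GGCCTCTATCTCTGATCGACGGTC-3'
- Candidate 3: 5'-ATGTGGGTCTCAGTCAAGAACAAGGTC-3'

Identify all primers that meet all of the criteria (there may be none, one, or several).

Candidate 1 (21 nt, A=4 T=4 G=5 C=8): GC 13/21 = 61.9%, outside 45.6–53.3% ✗; 3' end ACC has 2 G/C ✓ — fails.
Candidate 2 (24 nt, A=3 T=7 G=6 C=8): GC 14/24 = 58.3%, outside 45.6–53.3% ✗; 3' end GTC has 2 G/C ✓ — fails.
Candidate 3 (27 nt, A=8 T=6 G=8 C=5): GC 13/27 = 48.1% ✓; 3' end GTC has 2 G/C ✓ — passes.

Candidate 3 only.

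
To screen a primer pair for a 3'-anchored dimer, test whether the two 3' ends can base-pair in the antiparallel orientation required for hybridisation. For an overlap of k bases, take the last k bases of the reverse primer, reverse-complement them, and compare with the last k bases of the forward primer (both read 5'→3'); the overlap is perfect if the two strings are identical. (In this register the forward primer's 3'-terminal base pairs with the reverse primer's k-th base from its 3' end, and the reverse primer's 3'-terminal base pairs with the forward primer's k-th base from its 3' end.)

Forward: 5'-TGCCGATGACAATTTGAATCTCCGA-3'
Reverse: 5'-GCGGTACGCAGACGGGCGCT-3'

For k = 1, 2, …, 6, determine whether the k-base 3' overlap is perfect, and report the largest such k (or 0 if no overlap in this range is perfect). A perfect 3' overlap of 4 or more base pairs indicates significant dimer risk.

Last 6 bases (5'→3') — forward …CTCCGA, reverse …GGCGCT.
Reverse complement of the reverse primer's last 6 bases: AGCGCC; its first k bases are the reverse complement of the reverse primer's last k bases, so a perfect k-base overlap needs the forward primer's last k bases to equal them.
Comparing (forward last k vs required): k=1: A vs A ✓; k=2: GA vs AG ✗; k=3: CGA vs AGC ✗; k=4: CCGA vs AGCG ✗; k=5: TCCGA vs AGCGC ✗; k=6: CTCCGA vs AGCGCC ✗.
Only k = 1 is perfect, so the longest perfect 3' overlap is 1.

Longest perfect overlap: 1 complementary base pair; below the dimer-risk threshold (threshold 4).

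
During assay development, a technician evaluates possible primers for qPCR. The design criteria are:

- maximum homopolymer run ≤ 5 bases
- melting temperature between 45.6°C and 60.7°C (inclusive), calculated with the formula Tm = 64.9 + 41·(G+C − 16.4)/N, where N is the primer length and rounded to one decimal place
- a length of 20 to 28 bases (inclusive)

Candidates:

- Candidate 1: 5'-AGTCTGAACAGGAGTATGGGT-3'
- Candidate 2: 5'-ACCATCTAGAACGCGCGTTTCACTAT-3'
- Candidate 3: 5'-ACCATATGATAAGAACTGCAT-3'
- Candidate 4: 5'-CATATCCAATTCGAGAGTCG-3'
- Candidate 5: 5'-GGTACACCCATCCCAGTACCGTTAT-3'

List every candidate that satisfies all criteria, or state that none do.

Candidate 1, Candidate 2, Candidate 3, Candidate 4 and Candidate 5.

Candidate 1 (21 nt, A=6 T=5 G=8 C=2): longest run = 3 ✓; Tm = 64.9 + 41·(10 − 16.4)/21 = 52.4°C ✓; length 21 ✓ — passes.
Candidate 2 (26 nt, A=7 T=7 G=4 C=8): longest run = 3 ✓; Tm = 64.9 + 41·(12 − 16.4)/26 = 58.0°C ✓; length 26 ✓ — passes.
Candidate 3 (21 nt, A=9 T=5 G=3 C=4): longest run = 2 ✓; Tm = 64.9 + 41·(7 − 16.4)/21 = 46.5°C ✓; length 21 ✓ — passes.
Candidate 4 (20 nt, A=6 T=5 G=4 C=5): longest run = 2 ✓; Tm = 64.9 + 41·(9 − 16.4)/20 = 49.7°C ✓; length 20 ✓ — passes.
Candidate 5 (25 nt, A=6 T=6 G=4 C=9): longest run = 3 ✓; Tm = 64.9 + 41·(13 − 16.4)/25 = 59.3°C ✓; length 25 ✓ — passes.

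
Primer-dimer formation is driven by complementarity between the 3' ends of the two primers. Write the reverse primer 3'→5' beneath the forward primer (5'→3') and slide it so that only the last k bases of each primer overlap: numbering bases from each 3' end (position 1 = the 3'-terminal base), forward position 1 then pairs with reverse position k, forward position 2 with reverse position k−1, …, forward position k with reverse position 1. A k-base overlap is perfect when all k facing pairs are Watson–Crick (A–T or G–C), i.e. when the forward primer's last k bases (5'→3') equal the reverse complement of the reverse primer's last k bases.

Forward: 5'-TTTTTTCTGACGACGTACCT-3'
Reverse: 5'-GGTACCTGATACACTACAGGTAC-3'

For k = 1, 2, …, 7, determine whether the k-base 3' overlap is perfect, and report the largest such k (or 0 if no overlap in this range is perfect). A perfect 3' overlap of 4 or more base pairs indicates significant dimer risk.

Last 7 bases (5'→3') — forward …CGTACCT, reverse …CAGGTAC.
Reverse complement of the reverse primer's last 7 bases: GTACCTG; its first k bases are the reverse complement of the reverse primer's last k bases, so a perfect k-base overlap needs the forward primer's last k bases to equal them.
Comparing (forward last k vs required): k=1: T vs G ✗; k=2: CT vs GT ✗; k=3: CCT vs GTA ✗; k=4: ACCT vs GTAC ✗; k=5: TACCT vs GTACC ✗; k=6: GTACCT vs GTACCT ✓; k=7: CGTACCT vs GTACCTG ✗.
Only k = 6 is perfect, so the longest perfect 3' overlap is 6.

Longest perfect overlap: 6 complementary base pairs; significant dimer risk (threshold 4).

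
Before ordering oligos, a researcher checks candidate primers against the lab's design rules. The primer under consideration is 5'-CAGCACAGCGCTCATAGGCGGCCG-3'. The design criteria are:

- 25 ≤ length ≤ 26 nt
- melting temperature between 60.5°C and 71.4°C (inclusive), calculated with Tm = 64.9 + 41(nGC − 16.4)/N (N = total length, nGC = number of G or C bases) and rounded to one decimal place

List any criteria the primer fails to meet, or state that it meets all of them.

Fails: length.

Base counts: A=5, T=2, G=8, C=9 (length 24).
length: length 24, outside 25–26 ✗
Tm: Tm = 64.9 + 41·(17 − 16.4)/24 = 65.9°C ✓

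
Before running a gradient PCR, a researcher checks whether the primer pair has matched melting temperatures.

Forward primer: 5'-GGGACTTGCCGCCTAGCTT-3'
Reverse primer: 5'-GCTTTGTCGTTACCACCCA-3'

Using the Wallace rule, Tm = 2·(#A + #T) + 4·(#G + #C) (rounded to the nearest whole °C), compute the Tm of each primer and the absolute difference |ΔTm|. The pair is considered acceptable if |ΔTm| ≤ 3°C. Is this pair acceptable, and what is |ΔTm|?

Forward: A=2 T=5 G=6 C=6 → Tm = 2·7 + 4·12 = 62°C.
Reverse: A=3 T=6 G=3 C=7 → Tm = 2·9 + 4·10 = 58°C.
|ΔTm| = |62 − 58| = 4°C, > 3°C.

|ΔTm| = 4°C; the pair is not acceptable.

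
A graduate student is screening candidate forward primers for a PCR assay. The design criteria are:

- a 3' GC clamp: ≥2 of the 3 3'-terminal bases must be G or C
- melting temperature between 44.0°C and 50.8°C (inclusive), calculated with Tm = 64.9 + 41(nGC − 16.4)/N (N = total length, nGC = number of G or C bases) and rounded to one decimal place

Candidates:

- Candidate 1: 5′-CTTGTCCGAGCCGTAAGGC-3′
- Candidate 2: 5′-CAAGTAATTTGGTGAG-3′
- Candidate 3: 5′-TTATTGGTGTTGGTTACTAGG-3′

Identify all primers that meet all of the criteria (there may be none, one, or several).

Candidate 1 (19 nt, A=3 T=4 G=6 C=6): 3' end GGC has 3 G/C ✓; Tm = 64.9 + 41·(12 − 16.4)/19 = 55.4°C, outside 44.0–50.8°C ✗ — fails.
Candidate 2 (16 nt, A=5 T=5 G=5 C=1): 3' end GAG has 2 G/C ✓; Tm = 64.9 + 41·(6 − 16.4)/16 = 38.3°C, outside 44.0–50.8°C ✗ — fails.
Candidate 3 (21 nt, A=3 T=10 G=7 C=1): 3' end AGG has 2 G/C ✓; Tm = 64.9 + 41·(8 − 16.4)/21 = 48.5°C ✓ — passes.

Candidate 3 only.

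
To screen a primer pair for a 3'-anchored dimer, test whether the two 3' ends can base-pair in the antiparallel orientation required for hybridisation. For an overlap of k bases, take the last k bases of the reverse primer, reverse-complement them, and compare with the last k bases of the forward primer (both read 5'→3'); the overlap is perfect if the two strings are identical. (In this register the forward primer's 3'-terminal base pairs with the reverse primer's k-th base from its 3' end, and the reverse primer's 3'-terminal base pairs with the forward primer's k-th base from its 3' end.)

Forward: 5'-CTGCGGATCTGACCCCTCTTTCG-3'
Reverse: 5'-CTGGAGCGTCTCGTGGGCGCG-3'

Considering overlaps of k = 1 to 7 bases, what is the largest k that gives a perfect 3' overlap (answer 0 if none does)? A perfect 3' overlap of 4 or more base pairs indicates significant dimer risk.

Longest perfect overlap: 2 complementary base pairs; below the dimer-risk threshold (threshold 4).

Last 7 bases (5'→3') — forward …TCTTTCG, reverse …GGGCGCG.
Reverse complement of the reverse primer's last 7 bases: CGCGCCC; its first k bases are the reverse complement of the reverse primer's last k bases, so a perfect k-base overlap needs the forward primer's last k bases to equal them.
Comparing (forward last k vs required): k=1: G vs C ✗; k=2: CG vs CG ✓; k=3: TCG vs CGC ✗; k=4: TTCG vs CGCG ✗; k=5: TTTCG vs CGCGC ✗; k=6: CTTTCG vs CGCGCC ✗; k=7: TCTTTCG vs CGCGCCC ✗.
Only k = 2 is perfect, so the longest perfect 3' overlap is 2.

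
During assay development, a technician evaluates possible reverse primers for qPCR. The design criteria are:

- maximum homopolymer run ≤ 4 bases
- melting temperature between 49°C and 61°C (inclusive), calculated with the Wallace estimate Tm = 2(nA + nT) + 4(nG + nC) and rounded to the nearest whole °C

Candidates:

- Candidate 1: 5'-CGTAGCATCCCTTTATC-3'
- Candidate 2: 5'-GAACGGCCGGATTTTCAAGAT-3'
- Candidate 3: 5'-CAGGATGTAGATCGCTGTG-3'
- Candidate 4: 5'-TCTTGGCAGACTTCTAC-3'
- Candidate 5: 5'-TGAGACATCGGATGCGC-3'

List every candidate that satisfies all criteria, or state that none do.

Candidate 1 (17 nt, A=3 T=6 G=2 C=6): longest run = 3 ✓; Tm = 2·9 + 4·8 = 50°C ✓ — passes.
Candidate 2 (21 nt, A=6 T=5 G=6 C=4): longest run = 4 ✓; Tm = 2·11 + 4·10 = 62°C, outside 49–61°C ✗ — fails.
Candidate 3 (19 nt, A=4 T=5 G=7 C=3): longest run = 2 ✓; Tm = 2·9 + 4·10 = 58°C ✓ — passes.
Candidate 4 (17 nt, A=3 T=6 G=3 C=5): longest run = 2 ✓; Tm = 2·9 + 4·8 = 50°C ✓ — passes.
Candidate 5 (17 nt, A=4 T=3 G=6 C=4): longest run = 2 ✓; Tm = 2·7 + 4·10 = 54°C ✓ — passes.

Candidate 1, Candidate 3, Candidate 4 and Candidate 5.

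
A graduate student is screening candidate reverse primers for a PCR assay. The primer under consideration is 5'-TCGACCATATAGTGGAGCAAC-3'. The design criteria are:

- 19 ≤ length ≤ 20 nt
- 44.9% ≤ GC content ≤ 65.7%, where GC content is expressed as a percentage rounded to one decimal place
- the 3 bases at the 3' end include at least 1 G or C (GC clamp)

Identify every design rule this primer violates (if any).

Fails: length.

Base counts: A=7, T=4, G=5, C=5 (length 21).
length: length 21, outside 19–20 ✗
GC content: GC 10/21 = 47.6% ✓
GC clamp: 3' end AAC has 1 G/C ✓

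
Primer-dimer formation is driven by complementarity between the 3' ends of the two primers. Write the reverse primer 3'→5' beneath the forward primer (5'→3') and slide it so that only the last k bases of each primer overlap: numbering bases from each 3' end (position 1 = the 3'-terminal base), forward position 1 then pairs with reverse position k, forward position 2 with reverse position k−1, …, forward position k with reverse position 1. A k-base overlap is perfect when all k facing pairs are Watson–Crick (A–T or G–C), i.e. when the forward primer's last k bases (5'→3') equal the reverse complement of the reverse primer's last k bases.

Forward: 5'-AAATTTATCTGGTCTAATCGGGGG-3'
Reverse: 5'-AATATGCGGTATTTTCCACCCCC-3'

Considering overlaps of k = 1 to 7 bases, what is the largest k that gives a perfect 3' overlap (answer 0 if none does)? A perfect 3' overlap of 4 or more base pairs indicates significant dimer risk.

Last 7 bases (5'→3') — forward …TCGGGGG, reverse …CACCCCC.
Reverse complement of the reverse primer's last 7 bases: GGGGGTG; its first k bases are the reverse complement of the reverse primer's last k bases, so a perfect k-base overlap needs the forward primer's last k bases to equal them.
Comparing (forward last k vs required): k=1: G vs G ✓; k=2: GG vs GG ✓; k=3: GGG vs GGG ✓; k=4: GGGG vs GGGG ✓; k=5: GGGGG vs GGGGG ✓; k=6: CGGGGG vs GGGGGT ✗; k=7: TCGGGGG vs GGGGGTG ✗.
Perfect overlaps at k = 1, 2, 3, 4, 5; the largest is 5.

Longest perfect overlap: 5 complementary base pairs; significant dimer risk (threshold 4).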